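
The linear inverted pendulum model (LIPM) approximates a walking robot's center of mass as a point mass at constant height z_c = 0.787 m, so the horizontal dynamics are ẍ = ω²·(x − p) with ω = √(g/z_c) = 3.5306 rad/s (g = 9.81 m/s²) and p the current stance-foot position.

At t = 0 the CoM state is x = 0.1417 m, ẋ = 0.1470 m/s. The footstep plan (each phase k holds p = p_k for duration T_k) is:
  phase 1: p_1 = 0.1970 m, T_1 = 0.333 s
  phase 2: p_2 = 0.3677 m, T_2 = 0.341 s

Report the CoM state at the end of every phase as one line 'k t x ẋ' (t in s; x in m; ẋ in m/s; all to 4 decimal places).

phase 1: p=0.1970, T=0.333, ωT=1.175690, cosh=1.774492, sinh=1.465886; start (x,ẋ)=(0.141700, 0.147000) → end (x,ẋ)=(0.159904, -0.025352)
phase 2: p=0.3677, T=0.341, ωT=1.203935, cosh=1.816609, sinh=1.516597; start (x,ẋ)=(0.159904, -0.025352) → end (x,ẋ)=(-0.020674, -1.158698)

1 0.3330 0.1599 -0.0254
2 0.6740 -0.0207 -1.1587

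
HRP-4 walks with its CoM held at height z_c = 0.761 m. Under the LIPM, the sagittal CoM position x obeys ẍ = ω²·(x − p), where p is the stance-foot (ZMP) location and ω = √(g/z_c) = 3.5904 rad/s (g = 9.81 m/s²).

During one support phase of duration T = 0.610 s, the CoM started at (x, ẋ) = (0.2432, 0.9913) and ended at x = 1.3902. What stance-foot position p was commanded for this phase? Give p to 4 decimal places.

ωT = 3.5904·0.610 = 2.190144; cosh(ωT) = 4.524200, sinh(ωT) = 4.412300
x(T) = p + (x₀−p)·cosh(ωT) + (ẋ₀/ω)·sinh(ωT) ⇒ p·(1 − cosh) = x(T) − x₀·cosh − (ẋ₀/ω)·sinh
numerator   = 1.3902 − (0.2432)·4.524200 − (0.9913/3.5904)·4.412300 = -0.928310
denominator = 1 − 4.524200 = -3.524200
p = -0.928310 / -3.524200 = 0.2634

p = 0.2634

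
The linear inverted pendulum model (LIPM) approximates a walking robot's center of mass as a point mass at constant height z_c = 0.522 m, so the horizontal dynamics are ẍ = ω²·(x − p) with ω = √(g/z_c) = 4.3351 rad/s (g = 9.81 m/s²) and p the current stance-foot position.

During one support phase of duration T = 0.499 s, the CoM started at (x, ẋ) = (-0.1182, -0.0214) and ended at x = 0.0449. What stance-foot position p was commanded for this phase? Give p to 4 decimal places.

ωT = 4.3351·0.499 = 2.163215; cosh(ωT) = 4.407007, sinh(ωT) = 4.292052
x(T) = p + (x₀−p)·cosh(ωT) + (ẋ₀/ω)·sinh(ωT) ⇒ p·(1 − cosh) = x(T) − x₀·cosh − (ẋ₀/ω)·sinh
numerator   = 0.0449 − (-0.1182)·4.407007 − (-0.0214/4.3351)·4.292052 = 0.586996
denominator = 1 − 4.407007 = -3.407007
p = 0.586996 / -3.407007 = -0.1723

p = -0.1723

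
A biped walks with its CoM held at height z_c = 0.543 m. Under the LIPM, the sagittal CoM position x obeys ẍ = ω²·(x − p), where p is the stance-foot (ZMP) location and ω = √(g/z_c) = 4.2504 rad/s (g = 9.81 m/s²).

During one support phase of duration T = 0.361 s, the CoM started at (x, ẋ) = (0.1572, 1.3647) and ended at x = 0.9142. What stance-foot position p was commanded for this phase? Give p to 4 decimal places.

ωT = 4.2504·0.361 = 1.534394; cosh(ωT) = 2.427051, sinh(ωT) = 2.211465
x(T) = p + (x₀−p)·cosh(ωT) + (ẋ₀/ω)·sinh(ωT) ⇒ p·(1 − cosh) = x(T) − x₀·cosh − (ẋ₀/ω)·sinh
numerator   = 0.9142 − (0.1572)·2.427051 − (1.3647/4.2504)·2.211465 = -0.177380
denominator = 1 − 2.427051 = -1.427051
p = -0.177380 / -1.427051 = 0.1243

p = 0.1243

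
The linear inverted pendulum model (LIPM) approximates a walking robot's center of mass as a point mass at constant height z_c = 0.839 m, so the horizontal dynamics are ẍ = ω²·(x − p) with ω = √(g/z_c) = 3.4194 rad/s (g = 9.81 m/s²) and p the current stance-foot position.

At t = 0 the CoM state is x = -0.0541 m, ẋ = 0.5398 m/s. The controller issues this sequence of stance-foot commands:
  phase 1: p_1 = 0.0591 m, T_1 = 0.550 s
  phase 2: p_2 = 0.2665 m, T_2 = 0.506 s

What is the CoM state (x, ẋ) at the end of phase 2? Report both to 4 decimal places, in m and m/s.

x = 0.4857, ẋ = 0.9001

phase 1: p=0.0591, T=0.550, ωT=1.880670, cosh=3.355193, sinh=3.202705; start (x,ẋ)=(-0.054100, 0.539800) → end (x,ẋ)=(0.184884, 0.571443)
phase 2: p=0.2665, T=0.506, ωT=1.730216, cosh=2.909560, sinh=2.732314; start (x,ẋ)=(0.184884, 0.571443) → end (x,ẋ)=(0.485651, 0.900117)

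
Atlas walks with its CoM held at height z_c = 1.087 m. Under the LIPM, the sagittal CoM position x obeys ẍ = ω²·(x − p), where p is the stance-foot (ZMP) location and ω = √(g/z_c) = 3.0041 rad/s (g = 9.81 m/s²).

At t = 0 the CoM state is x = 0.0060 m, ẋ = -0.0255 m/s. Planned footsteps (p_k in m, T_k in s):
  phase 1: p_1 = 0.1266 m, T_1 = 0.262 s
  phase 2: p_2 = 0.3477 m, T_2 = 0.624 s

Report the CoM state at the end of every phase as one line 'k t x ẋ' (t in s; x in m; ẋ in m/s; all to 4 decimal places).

1 0.2620 -0.0407 -0.3493
2 0.8860 -1.3180 -4.8785

phase 1: p=0.1266, T=0.262, ωT=0.787074, cosh=1.326067, sinh=0.870892; start (x,ẋ)=(0.006000, -0.025500) → end (x,ẋ)=(-0.040716, -0.349334)
phase 2: p=0.3477, T=0.624, ωT=1.874558, cosh=3.335681, sinh=3.182259; start (x,ẋ)=(-0.040716, -0.349334) → end (x,ẋ)=(-1.317984, -4.878457)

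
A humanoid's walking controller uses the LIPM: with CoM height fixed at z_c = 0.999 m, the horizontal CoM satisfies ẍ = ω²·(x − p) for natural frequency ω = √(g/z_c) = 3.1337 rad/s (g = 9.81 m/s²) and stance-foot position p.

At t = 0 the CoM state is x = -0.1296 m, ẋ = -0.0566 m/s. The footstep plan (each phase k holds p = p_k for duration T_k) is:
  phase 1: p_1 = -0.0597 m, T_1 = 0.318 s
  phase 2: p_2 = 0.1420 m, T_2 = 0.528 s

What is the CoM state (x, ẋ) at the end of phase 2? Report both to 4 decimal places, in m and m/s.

phase 1: p=-0.0597, T=0.318, ωT=0.996517, cosh=1.538996, sinh=1.169833; start (x,ẋ)=(-0.129600, -0.056600) → end (x,ẋ)=(-0.188405, -0.343354)
phase 2: p=0.1420, T=0.528, ωT=1.654594, cosh=2.711062, sinh=2.519892; start (x,ẋ)=(-0.188405, -0.343354) → end (x,ẋ)=(-1.029849, -3.539926)

x = -1.0298, ẋ = -3.5399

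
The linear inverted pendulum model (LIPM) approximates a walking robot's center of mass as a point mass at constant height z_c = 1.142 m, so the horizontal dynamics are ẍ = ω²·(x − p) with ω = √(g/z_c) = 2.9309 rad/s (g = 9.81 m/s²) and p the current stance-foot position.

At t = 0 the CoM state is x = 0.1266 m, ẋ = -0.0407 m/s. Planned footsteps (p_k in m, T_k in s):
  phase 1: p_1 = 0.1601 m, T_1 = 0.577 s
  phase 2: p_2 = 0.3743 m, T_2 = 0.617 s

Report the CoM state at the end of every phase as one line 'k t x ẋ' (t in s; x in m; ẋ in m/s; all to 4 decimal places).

phase 1: p=0.1601, T=0.577, ωT=1.691129, cosh=2.804958, sinh=2.620647; start (x,ẋ)=(0.126600, -0.040700) → end (x,ẋ)=(0.029742, -0.371470)
phase 2: p=0.3743, T=0.617, ωT=1.808365, cosh=3.132194, sinh=2.968272; start (x,ẋ)=(0.029742, -0.371470) → end (x,ẋ)=(-1.081129, -4.161070)

1 0.5770 0.0297 -0.3715
2 1.1940 -1.0811 -4.1611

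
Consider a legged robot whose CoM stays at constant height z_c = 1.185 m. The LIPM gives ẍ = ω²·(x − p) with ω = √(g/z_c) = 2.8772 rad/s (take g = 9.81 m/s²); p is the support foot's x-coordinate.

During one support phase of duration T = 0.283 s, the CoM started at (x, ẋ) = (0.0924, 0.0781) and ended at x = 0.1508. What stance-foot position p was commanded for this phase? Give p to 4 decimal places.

p = -0.0040

ωT = 2.8772·0.283 = 0.814248; cosh(ωT) = 1.350225, sinh(ωT) = 0.907252
x(T) = p + (x₀−p)·cosh(ωT) + (ẋ₀/ω)·sinh(ωT) ⇒ p·(1 − cosh) = x(T) − x₀·cosh − (ẋ₀/ω)·sinh
numerator   = 0.1508 − (0.0924)·1.350225 − (0.0781/2.8772)·0.907252 = 0.001412
denominator = 1 − 1.350225 = -0.350225
p = 0.001412 / -0.350225 = -0.0040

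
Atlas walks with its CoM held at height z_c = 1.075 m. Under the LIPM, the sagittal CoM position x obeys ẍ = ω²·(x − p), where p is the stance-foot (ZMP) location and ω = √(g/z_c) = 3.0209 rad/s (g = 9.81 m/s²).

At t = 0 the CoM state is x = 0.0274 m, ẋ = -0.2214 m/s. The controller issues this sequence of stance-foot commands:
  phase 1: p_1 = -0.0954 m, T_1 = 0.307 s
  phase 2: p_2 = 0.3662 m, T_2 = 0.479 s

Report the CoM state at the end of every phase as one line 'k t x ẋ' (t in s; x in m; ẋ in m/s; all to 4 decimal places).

phase 1: p=-0.0954, T=0.307, ωT=0.927416, cosh=1.461772, sinh=1.066197; start (x,ẋ)=(0.027400, -0.221400) → end (x,ẋ)=(0.005965, 0.071887)
phase 2: p=0.3662, T=0.479, ωT=1.447011, cosh=2.242832, sinh=2.007560; start (x,ẋ)=(0.005965, 0.071887) → end (x,ẋ)=(-0.393974, -2.023466)

1 0.3070 0.0060 0.0719
2 0.7860 -0.3940 -2.0235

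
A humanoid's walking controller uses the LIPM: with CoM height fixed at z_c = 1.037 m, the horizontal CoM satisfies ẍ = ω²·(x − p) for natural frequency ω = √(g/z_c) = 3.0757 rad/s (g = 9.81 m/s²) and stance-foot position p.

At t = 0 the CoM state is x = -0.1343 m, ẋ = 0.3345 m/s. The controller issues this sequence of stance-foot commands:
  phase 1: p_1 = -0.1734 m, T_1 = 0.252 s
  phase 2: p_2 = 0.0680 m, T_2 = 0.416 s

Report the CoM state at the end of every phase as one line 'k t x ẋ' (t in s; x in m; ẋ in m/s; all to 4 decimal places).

phase 1: p=-0.1734, T=0.252, ωT=0.775076, cosh=1.315713, sinh=0.855045; start (x,ẋ)=(-0.134300, 0.334500) → end (x,ẋ)=(-0.028965, 0.542934)
phase 2: p=0.0680, T=0.416, ωT=1.279491, cosh=1.936495, sinh=1.658316; start (x,ẋ)=(-0.028965, 0.542934) → end (x,ẋ)=(0.172960, 0.556822)

1 0.2520 -0.0290 0.5429
2 0.6680 0.1730 0.5568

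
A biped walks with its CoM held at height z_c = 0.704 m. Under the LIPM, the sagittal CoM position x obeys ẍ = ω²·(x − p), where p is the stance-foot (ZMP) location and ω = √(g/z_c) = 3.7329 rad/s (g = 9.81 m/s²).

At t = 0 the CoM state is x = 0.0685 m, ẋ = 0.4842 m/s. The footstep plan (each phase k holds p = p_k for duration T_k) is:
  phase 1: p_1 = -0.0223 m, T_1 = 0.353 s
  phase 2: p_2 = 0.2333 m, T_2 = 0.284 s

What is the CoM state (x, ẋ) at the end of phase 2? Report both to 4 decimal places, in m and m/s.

phase 1: p=-0.0223, T=0.353, ωT=1.317714, cosh=2.001310, sinh=1.733563; start (x,ẋ)=(0.068500, 0.484200) → end (x,ẋ)=(0.384282, 1.556621)
phase 2: p=0.2333, T=0.284, ωT=1.060144, cosh=1.616596, sinh=1.270190; start (x,ẋ)=(0.384282, 1.556621) → end (x,ẋ)=(1.007046, 3.232306)

x = 1.0070, ẋ = 3.2323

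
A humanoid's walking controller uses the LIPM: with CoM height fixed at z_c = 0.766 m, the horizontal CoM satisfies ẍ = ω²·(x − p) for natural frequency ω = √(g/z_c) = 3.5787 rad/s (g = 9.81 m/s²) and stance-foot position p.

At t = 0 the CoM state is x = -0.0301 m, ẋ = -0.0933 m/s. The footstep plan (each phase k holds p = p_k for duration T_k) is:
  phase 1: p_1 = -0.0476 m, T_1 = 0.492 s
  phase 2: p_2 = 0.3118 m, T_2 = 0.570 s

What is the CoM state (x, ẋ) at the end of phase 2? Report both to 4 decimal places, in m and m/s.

phase 1: p=-0.0476, T=0.492, ωT=1.760720, cosh=2.994274, sinh=2.822353; start (x,ẋ)=(-0.030100, -0.093300) → end (x,ẋ)=(-0.068782, -0.102610)
phase 2: p=0.3118, T=0.570, ωT=2.039859, cosh=3.909786, sinh=3.779739; start (x,ẋ)=(-0.068782, -0.102610) → end (x,ẋ)=(-1.284566, -5.549137)

x = -1.2846, ẋ = -5.5491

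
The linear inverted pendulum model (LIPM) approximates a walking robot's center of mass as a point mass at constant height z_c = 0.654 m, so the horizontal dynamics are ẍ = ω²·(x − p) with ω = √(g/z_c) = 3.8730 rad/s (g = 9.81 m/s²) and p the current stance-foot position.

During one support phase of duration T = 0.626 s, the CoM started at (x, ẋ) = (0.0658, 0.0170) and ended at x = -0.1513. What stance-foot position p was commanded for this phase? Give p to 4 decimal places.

p = 0.1173

ωT = 3.8730·0.626 = 2.424498; cosh(ωT) = 5.692540, sinh(ωT) = 5.604017
x(T) = p + (x₀−p)·cosh(ωT) + (ẋ₀/ω)·sinh(ωT) ⇒ p·(1 − cosh) = x(T) − x₀·cosh − (ẋ₀/ω)·sinh
numerator   = -0.1513 − (0.0658)·5.692540 − (0.0170/3.8730)·5.604017 = -0.550467
denominator = 1 − 5.692540 = -4.692540
p = -0.550467 / -4.692540 = 0.1173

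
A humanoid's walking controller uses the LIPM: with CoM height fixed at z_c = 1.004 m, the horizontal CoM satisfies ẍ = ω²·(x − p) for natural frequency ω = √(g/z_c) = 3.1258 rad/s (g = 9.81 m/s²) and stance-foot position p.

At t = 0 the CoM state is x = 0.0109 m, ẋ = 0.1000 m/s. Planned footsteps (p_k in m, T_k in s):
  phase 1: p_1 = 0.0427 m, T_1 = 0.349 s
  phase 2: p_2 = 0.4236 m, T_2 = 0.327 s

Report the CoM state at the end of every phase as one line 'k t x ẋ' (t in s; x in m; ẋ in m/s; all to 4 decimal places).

1 0.3490 0.0323 0.0344
2 0.6760 -0.1773 -1.4257

phase 1: p=0.0427, T=0.349, ωT=1.090904, cosh=1.656439, sinh=1.320526; start (x,ẋ)=(0.010900, 0.100000) → end (x,ẋ)=(0.032271, 0.034383)
phase 2: p=0.4236, T=0.327, ωT=1.022137, cosh=1.569476, sinh=1.209650; start (x,ẋ)=(0.032271, 0.034383) → end (x,ẋ)=(-0.177275, -1.425700)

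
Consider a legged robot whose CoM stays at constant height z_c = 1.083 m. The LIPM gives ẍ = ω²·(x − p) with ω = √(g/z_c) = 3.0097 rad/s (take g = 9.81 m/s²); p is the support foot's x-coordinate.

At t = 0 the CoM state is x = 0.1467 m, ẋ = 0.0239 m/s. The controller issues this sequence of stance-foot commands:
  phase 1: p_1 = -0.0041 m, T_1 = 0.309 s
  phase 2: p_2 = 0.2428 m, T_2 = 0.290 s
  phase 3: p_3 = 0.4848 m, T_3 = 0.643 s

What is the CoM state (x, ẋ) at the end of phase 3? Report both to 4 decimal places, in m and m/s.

x = 0.9119, ẋ = 1.4252

phase 1: p=-0.0041, T=0.309, ωT=0.929997, cosh=1.464529, sinh=1.069974; start (x,ẋ)=(0.146700, 0.023900) → end (x,ẋ)=(0.225248, 0.520623)
phase 2: p=0.2428, T=0.290, ωT=0.872813, cosh=1.405705, sinh=0.987930; start (x,ẋ)=(0.225248, 0.520623) → end (x,ẋ)=(0.389020, 0.679653)
phase 3: p=0.4848, T=0.643, ωT=1.935237, cosh=3.535038, sinh=3.390648; start (x,ẋ)=(0.389020, 0.679653) → end (x,ẋ)=(0.911894, 1.425184)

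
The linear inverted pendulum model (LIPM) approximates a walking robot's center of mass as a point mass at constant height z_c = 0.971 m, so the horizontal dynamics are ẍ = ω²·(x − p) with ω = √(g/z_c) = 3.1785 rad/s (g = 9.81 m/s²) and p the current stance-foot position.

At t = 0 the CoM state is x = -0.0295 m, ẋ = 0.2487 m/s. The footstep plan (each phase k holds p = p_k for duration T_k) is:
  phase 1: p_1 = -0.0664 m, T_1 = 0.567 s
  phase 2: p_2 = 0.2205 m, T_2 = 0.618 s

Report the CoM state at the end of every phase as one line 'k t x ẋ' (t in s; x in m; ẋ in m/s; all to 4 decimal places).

1 0.5670 0.2793 1.1203
2 1.1850 1.6659 4.7252

phase 1: p=-0.0664, T=0.567, ωT=1.802209, cosh=3.113982, sinh=2.949047; start (x,ẋ)=(-0.029500, 0.248700) → end (x,ẋ)=(0.279253, 1.120331)
phase 2: p=0.2205, T=0.618, ωT=1.964313, cosh=3.635132, sinh=3.494880; start (x,ẋ)=(0.279253, 1.120331) → end (x,ẋ)=(1.665919, 4.725203)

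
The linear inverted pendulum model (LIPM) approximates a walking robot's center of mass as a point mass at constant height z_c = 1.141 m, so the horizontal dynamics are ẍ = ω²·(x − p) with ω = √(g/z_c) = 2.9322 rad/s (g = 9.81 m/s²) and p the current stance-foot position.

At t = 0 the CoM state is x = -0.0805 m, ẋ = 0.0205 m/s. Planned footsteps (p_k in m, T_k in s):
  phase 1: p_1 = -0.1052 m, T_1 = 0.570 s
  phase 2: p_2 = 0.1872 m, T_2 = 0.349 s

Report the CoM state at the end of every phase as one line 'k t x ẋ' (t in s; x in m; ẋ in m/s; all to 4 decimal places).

phase 1: p=-0.1052, T=0.570, ωT=1.671354, cosh=2.753679, sinh=2.565686; start (x,ẋ)=(-0.080500, 0.020500) → end (x,ẋ)=(-0.019247, 0.242271)
phase 2: p=0.1872, T=0.349, ωT=1.023338, cosh=1.570930, sinh=1.211537; start (x,ẋ)=(-0.019247, 0.242271) → end (x,ẋ)=(-0.037011, -0.352804)

1 0.5700 -0.0192 0.2423
2 0.9190 -0.0370 -0.3528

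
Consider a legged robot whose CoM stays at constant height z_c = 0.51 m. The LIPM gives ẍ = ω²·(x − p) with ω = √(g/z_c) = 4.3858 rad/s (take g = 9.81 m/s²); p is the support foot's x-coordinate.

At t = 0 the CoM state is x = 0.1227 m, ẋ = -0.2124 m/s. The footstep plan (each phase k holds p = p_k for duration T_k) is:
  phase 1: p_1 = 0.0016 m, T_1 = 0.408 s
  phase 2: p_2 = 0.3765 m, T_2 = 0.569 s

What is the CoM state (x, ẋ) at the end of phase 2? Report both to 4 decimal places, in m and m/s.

x = 0.7267, ẋ = 1.6611

phase 1: p=0.0016, T=0.408, ωT=1.789406, cosh=3.076479, sinh=2.909419; start (x,ẋ)=(0.122700, -0.212400) → end (x,ẋ)=(0.233261, 0.891808)
phase 2: p=0.3765, T=0.569, ωT=2.495520, cosh=6.105247, sinh=6.022794; start (x,ẋ)=(0.233261, 0.891808) → end (x,ẋ)=(0.726666, 1.661089)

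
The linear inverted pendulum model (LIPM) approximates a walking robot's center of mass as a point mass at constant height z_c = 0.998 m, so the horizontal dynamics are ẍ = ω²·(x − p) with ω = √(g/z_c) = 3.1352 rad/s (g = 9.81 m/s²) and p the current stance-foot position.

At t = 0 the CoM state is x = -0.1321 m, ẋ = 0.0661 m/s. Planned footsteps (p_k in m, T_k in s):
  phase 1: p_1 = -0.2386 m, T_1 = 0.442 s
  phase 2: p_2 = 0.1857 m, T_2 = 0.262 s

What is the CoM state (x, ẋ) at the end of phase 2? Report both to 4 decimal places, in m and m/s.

phase 1: p=-0.2386, T=0.442, ωT=1.385758, cosh=2.123995, sinh=1.873861; start (x,ẋ)=(-0.132100, 0.066100) → end (x,ẋ)=(0.027112, 0.766076)
phase 2: p=0.1857, T=0.262, ωT=0.821422, cosh=1.356769, sinh=0.916963; start (x,ẋ)=(0.027112, 0.766076) → end (x,ẋ)=(0.194590, 0.583471)

x = 0.1946, ẋ = 0.5835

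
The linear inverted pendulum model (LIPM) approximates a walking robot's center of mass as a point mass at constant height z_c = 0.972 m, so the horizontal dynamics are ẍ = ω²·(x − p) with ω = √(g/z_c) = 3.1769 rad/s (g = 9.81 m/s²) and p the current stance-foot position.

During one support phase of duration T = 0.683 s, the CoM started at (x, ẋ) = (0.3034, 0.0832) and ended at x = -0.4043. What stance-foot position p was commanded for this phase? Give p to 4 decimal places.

ωT = 3.1769·0.683 = 2.169823; cosh(ωT) = 4.435465, sinh(ωT) = 4.321267
x(T) = p + (x₀−p)·cosh(ωT) + (ẋ₀/ω)·sinh(ωT) ⇒ p·(1 − cosh) = x(T) − x₀·cosh − (ẋ₀/ω)·sinh
numerator   = -0.4043 − (0.3034)·4.435465 − (0.0832/3.1769)·4.321267 = -1.863190
denominator = 1 − 4.435465 = -3.435465
p = -1.863190 / -3.435465 = 0.5423

p = 0.5423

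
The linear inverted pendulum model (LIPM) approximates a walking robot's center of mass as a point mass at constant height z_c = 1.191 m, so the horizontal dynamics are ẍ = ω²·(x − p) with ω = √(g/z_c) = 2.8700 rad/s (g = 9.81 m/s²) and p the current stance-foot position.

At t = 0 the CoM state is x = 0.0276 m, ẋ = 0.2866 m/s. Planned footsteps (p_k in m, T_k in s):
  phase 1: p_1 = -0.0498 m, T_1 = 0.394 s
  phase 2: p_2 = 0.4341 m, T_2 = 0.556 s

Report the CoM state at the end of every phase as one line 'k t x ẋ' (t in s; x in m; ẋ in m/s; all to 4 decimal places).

1 0.3940 0.2212 0.7985
2 0.9500 0.5452 0.6048

phase 1: p=-0.0498, T=0.394, ωT=1.130780, cosh=1.710427, sinh=1.387645; start (x,ẋ)=(0.027600, 0.286600) → end (x,ẋ)=(0.221158, 0.798457)
phase 2: p=0.4341, T=0.556, ωT=1.595720, cosh=2.567321, sinh=2.364558; start (x,ẋ)=(0.221158, 0.798457) → end (x,ẋ)=(0.545249, 0.604812)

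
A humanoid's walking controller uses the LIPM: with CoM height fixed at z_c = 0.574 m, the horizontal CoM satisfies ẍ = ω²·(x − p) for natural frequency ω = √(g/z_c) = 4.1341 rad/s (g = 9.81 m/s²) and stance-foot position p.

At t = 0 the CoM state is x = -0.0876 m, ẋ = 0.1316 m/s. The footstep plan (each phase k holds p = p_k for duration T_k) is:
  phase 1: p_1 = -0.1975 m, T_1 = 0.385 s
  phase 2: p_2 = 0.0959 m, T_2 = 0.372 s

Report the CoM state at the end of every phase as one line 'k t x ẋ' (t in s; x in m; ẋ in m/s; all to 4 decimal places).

1 0.3850 0.1585 1.4061
2 0.7570 1.0034 3.9984

phase 1: p=-0.1975, T=0.385, ωT=1.591629, cosh=2.557667, sinh=2.354074; start (x,ẋ)=(-0.087600, 0.131600) → end (x,ẋ)=(0.158524, 1.406133)
phase 2: p=0.0959, T=0.372, ωT=1.537885, cosh=2.434785, sinh=2.219951; start (x,ẋ)=(0.158524, 1.406133) → end (x,ẋ)=(1.003450, 3.998368)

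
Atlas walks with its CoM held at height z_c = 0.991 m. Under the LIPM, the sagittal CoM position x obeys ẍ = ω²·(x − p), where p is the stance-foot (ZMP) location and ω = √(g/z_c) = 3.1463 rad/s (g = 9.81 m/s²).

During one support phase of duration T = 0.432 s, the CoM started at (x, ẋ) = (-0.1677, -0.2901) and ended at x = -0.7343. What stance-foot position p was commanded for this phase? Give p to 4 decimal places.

p = 0.2034

ωT = 3.1463·0.432 = 1.359202; cosh(ωT) = 2.074975, sinh(ωT) = 1.818109
x(T) = p + (x₀−p)·cosh(ωT) + (ẋ₀/ω)·sinh(ωT) ⇒ p·(1 − cosh) = x(T) − x₀·cosh − (ẋ₀/ω)·sinh
numerator   = -0.7343 − (-0.1677)·2.074975 − (-0.2901/3.1463)·1.818109 = -0.218691
denominator = 1 − 2.074975 = -1.074975
p = -0.218691 / -1.074975 = 0.2034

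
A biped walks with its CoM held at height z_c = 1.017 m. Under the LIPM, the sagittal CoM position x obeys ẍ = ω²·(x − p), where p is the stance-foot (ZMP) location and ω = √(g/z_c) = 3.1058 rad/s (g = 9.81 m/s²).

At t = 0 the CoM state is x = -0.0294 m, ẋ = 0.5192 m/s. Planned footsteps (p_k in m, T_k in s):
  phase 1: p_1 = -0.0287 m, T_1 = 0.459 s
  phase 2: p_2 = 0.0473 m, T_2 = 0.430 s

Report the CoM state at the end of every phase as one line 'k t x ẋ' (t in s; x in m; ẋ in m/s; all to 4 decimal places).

phase 1: p=-0.0287, T=0.459, ωT=1.425562, cosh=2.200285, sinh=1.959911; start (x,ẋ)=(-0.029400, 0.519200) → end (x,ẋ)=(0.297400, 1.138127)
phase 2: p=0.0473, T=0.430, ωT=1.335494, cosh=2.032451, sinh=1.769423; start (x,ẋ)=(0.297400, 1.138127) → end (x,ẋ)=(1.204025, 3.687607)

1 0.4590 0.2974 1.1381
2 0.8890 1.2040 3.6876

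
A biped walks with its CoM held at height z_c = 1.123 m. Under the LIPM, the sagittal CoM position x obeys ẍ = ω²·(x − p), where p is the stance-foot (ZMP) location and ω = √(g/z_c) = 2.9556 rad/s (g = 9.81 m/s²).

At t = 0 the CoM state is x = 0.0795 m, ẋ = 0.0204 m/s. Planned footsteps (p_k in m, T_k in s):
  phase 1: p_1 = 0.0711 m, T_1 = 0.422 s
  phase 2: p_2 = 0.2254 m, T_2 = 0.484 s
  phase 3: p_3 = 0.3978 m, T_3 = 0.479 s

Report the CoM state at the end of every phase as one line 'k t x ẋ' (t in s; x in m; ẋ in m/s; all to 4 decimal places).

1 0.4220 0.0979 0.0781
2 0.9060 -0.0042 -0.5699
3 1.3850 -0.8528 -3.5461

phase 1: p=0.0711, T=0.422, ωT=1.247263, cosh=1.884047, sinh=1.596757; start (x,ẋ)=(0.079500, 0.020400) → end (x,ẋ)=(0.097947, 0.078077)
phase 2: p=0.2254, T=0.484, ωT=1.430510, cosh=2.210010, sinh=1.970823; start (x,ẋ)=(0.097947, 0.078077) → end (x,ẋ)=(-0.004210, -0.569857)
phase 3: p=0.3978, T=0.479, ωT=1.415732, cosh=2.181125, sinh=1.938377; start (x,ẋ)=(-0.004210, -0.569857) → end (x,ẋ)=(-0.852764, -3.546070)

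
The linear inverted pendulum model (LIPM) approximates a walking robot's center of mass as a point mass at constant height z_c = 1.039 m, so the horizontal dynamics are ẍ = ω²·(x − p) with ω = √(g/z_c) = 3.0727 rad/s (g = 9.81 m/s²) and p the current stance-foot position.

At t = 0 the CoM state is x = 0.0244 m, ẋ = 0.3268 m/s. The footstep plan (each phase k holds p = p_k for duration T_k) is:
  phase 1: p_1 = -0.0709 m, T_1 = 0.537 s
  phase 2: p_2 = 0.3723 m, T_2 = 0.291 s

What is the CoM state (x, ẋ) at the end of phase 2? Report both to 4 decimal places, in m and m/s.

phase 1: p=-0.0709, T=0.537, ωT=1.650040, cosh=2.699615, sinh=2.507573; start (x,ẋ)=(0.024400, 0.326800) → end (x,ẋ)=(0.453069, 1.616522)
phase 2: p=0.3723, T=0.291, ωT=0.894156, cosh=1.427112, sinh=1.018159; start (x,ẋ)=(0.453069, 1.616522) → end (x,ẋ)=(1.023211, 2.559642)

x = 1.0232, ẋ = 2.5596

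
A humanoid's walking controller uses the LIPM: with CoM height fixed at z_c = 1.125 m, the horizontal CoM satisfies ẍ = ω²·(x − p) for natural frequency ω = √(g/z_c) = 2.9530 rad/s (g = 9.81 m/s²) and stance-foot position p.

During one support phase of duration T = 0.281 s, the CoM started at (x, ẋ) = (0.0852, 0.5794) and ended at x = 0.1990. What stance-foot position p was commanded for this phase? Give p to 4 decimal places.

ωT = 2.9530·0.281 = 0.829793; cosh(ωT) = 1.364492, sinh(ωT) = 0.928352
x(T) = p + (x₀−p)·cosh(ωT) + (ẋ₀/ω)·sinh(ωT) ⇒ p·(1 − cosh) = x(T) − x₀·cosh − (ẋ₀/ω)·sinh
numerator   = 0.1990 − (0.0852)·1.364492 − (0.5794/2.9530)·0.928352 = -0.099404
denominator = 1 − 1.364492 = -0.364492
p = -0.099404 / -0.364492 = 0.2727

p = 0.2727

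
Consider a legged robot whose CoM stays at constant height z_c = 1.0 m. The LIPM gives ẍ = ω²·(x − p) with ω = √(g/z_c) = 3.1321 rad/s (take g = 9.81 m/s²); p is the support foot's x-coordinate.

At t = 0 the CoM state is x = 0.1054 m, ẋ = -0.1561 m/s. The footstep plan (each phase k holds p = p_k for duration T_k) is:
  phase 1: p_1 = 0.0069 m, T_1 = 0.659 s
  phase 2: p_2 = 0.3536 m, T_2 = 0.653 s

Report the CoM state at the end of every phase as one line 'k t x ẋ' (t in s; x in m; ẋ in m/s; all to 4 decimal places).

1 0.6590 0.2080 0.5708
2 1.3120 0.4741 0.5101

phase 1: p=0.0069, T=0.659, ωT=2.064054, cosh=4.002390, sinh=3.875451; start (x,ẋ)=(0.105400, -0.156100) → end (x,ẋ)=(0.207988, 0.570850)
phase 2: p=0.3536, T=0.653, ωT=2.045261, cosh=3.930262, sinh=3.800916; start (x,ẋ)=(0.207988, 0.570850) → end (x,ẋ)=(0.474052, 0.510096)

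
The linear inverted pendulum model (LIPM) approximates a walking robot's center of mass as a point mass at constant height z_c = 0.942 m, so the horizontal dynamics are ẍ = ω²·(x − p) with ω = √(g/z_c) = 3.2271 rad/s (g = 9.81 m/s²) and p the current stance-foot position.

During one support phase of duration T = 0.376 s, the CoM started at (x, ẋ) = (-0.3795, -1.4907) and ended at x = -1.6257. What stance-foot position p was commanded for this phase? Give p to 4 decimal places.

p = 0.2675

ωT = 3.2271·0.376 = 1.213390; cosh(ωT) = 1.831030, sinh(ωT) = 1.533841
x(T) = p + (x₀−p)·cosh(ωT) + (ẋ₀/ω)·sinh(ωT) ⇒ p·(1 − cosh) = x(T) − x₀·cosh − (ẋ₀/ω)·sinh
numerator   = -1.6257 − (-0.3795)·1.831030 − (-1.4907/3.2271)·1.533841 = -0.222294
denominator = 1 − 1.831030 = -0.831030
p = -0.222294 / -0.831030 = 0.2675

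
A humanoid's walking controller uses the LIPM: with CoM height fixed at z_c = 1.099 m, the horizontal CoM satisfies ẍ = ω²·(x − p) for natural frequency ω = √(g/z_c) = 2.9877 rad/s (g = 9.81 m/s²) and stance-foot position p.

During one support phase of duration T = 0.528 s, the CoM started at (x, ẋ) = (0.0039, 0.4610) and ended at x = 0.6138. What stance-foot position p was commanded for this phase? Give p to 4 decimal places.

p = -0.1615

ωT = 2.9877·0.528 = 1.577506; cosh(ωT) = 2.524675, sinh(ωT) = 2.318186
x(T) = p + (x₀−p)·cosh(ωT) + (ẋ₀/ω)·sinh(ωT) ⇒ p·(1 − cosh) = x(T) − x₀·cosh − (ẋ₀/ω)·sinh
numerator   = 0.6138 − (0.0039)·2.524675 − (0.4610/2.9877)·2.318186 = 0.246259
denominator = 1 − 2.524675 = -1.524675
p = 0.246259 / -1.524675 = -0.1615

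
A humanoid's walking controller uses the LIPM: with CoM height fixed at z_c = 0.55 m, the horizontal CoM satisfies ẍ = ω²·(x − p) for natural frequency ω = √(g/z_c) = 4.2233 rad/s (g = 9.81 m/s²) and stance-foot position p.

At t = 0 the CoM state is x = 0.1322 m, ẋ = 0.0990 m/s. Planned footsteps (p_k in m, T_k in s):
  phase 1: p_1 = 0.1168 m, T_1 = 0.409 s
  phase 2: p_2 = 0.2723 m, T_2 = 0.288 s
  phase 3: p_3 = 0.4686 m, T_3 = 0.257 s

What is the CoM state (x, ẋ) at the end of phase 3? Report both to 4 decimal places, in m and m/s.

phase 1: p=0.1168, T=0.409, ωT=1.727330, cosh=2.901685, sinh=2.723927; start (x,ẋ)=(0.132200, 0.099000) → end (x,ẋ)=(0.225339, 0.464428)
phase 2: p=0.2723, T=0.288, ωT=1.216310, cosh=1.835517, sinh=1.539196; start (x,ẋ)=(0.225339, 0.464428) → end (x,ẋ)=(0.355364, 0.547193)
phase 3: p=0.4686, T=0.257, ωT=1.085388, cosh=1.649180, sinh=1.311409; start (x,ẋ)=(0.355364, 0.547193) → end (x,ẋ)=(0.451766, 0.275264)

x = 0.4518, ẋ = 0.2753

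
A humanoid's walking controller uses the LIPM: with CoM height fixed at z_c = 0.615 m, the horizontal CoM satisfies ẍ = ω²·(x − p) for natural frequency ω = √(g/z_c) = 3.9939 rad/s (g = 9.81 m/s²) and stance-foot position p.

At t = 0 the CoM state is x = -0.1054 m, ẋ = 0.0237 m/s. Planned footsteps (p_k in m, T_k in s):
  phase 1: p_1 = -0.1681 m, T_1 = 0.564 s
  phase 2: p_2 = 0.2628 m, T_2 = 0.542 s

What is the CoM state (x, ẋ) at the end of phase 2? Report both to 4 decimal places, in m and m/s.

phase 1: p=-0.1681, T=0.564, ωT=2.252560, cosh=4.808591, sinh=4.703461; start (x,ẋ)=(-0.105400, 0.023700) → end (x,ẋ)=(0.161309, 1.291793)
phase 2: p=0.2628, T=0.542, ωT=2.164694, cosh=4.413359, sinh=4.298574; start (x,ẋ)=(0.161309, 1.291793) → end (x,ẋ)=(1.205222, 3.958744)

x = 1.2052, ẋ = 3.9587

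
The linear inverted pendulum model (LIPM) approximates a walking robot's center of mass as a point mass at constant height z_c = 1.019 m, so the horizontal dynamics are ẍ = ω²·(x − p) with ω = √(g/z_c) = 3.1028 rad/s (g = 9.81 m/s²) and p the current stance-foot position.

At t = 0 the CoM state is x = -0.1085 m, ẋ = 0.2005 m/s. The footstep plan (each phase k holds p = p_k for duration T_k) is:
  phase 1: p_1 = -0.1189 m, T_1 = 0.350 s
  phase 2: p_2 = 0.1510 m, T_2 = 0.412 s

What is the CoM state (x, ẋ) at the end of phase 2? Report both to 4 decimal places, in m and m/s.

phase 1: p=-0.1189, T=0.350, ωT=1.085980, cosh=1.649956, sinh=1.312385; start (x,ẋ)=(-0.108500, 0.200500) → end (x,ẋ)=(-0.016935, 0.373166)
phase 2: p=0.1510, T=0.412, ωT=1.278354, cosh=1.934609, sinh=1.656114; start (x,ẋ)=(-0.016935, 0.373166) → end (x,ẋ)=(0.025287, -0.141021)

x = 0.0253, ẋ = -0.1410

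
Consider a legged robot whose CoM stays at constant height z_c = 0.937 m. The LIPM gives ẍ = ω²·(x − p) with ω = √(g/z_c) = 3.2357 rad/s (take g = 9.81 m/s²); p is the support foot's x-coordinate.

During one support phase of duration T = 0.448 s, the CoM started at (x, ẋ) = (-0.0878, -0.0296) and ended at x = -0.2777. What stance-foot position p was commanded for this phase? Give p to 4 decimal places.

ωT = 3.2357·0.448 = 1.449594; cosh(ωT) = 2.248024, sinh(ωT) = 2.013358
x(T) = p + (x₀−p)·cosh(ωT) + (ẋ₀/ω)·sinh(ωT) ⇒ p·(1 − cosh) = x(T) − x₀·cosh − (ẋ₀/ω)·sinh
numerator   = -0.2777 − (-0.0878)·2.248024 − (-0.0296/3.2357)·2.013358 = -0.061905
denominator = 1 − 2.248024 = -1.248024
p = -0.061905 / -1.248024 = 0.0496

p = 0.0496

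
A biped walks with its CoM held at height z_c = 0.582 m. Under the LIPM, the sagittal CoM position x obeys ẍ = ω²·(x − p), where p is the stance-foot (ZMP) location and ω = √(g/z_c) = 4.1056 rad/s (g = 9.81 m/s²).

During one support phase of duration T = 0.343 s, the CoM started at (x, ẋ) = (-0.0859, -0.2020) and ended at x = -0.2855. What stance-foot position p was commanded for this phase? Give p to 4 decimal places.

ωT = 4.1056·0.343 = 1.408221; cosh(ωT) = 2.166626, sinh(ωT) = 1.922048
x(T) = p + (x₀−p)·cosh(ωT) + (ẋ₀/ω)·sinh(ωT) ⇒ p·(1 − cosh) = x(T) − x₀·cosh − (ẋ₀/ω)·sinh
numerator   = -0.2855 − (-0.0859)·2.166626 − (-0.2020/4.1056)·1.922048 = -0.004820
denominator = 1 − 2.166626 = -1.166626
p = -0.004820 / -1.166626 = 0.0041

p = 0.0041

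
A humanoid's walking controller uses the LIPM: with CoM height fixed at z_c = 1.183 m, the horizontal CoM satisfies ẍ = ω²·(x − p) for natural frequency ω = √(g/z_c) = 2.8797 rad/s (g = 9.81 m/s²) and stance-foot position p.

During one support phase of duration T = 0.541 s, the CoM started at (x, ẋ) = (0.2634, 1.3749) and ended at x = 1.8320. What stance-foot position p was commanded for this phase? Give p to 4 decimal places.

p = -0.0645

ωT = 2.8797·0.541 = 1.557918; cosh(ωT) = 2.479748, sinh(ωT) = 2.269174
x(T) = p + (x₀−p)·cosh(ωT) + (ẋ₀/ω)·sinh(ωT) ⇒ p·(1 − cosh) = x(T) − x₀·cosh − (ẋ₀/ω)·sinh
numerator   = 1.8320 − (0.2634)·2.479748 − (1.3749/2.8797)·2.269174 = 0.095427
denominator = 1 − 2.479748 = -1.479748
p = 0.095427 / -1.479748 = -0.0645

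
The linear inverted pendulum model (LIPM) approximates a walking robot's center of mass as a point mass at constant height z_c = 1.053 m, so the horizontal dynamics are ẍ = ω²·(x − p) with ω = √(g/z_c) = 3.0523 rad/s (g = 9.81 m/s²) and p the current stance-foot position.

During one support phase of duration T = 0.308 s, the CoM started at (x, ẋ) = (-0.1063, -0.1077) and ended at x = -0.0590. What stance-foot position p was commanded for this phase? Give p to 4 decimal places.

p = -0.2863

ωT = 3.0523·0.308 = 0.940108; cosh(ωT) = 1.475422, sinh(ωT) = 1.084837
x(T) = p + (x₀−p)·cosh(ωT) + (ẋ₀/ω)·sinh(ωT) ⇒ p·(1 − cosh) = x(T) − x₀·cosh − (ẋ₀/ω)·sinh
numerator   = -0.0590 − (-0.1063)·1.475422 − (-0.1077/3.0523)·1.084837 = 0.136116
denominator = 1 − 1.475422 = -0.475422
p = 0.136116 / -0.475422 = -0.2863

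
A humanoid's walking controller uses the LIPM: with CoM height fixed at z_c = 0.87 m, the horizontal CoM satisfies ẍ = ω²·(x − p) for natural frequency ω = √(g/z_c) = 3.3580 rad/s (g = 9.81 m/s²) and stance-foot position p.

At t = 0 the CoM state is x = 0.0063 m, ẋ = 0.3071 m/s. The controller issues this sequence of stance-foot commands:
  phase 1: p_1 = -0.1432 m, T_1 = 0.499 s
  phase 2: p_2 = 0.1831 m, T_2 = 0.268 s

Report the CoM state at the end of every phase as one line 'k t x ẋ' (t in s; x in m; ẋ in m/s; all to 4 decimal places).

phase 1: p=-0.1432, T=0.499, ωT=1.675642, cosh=2.764706, sinh=2.577518; start (x,ẋ)=(0.006300, 0.307100) → end (x,ẋ)=(0.505846, 2.143009)
phase 2: p=0.1831, T=0.268, ωT=0.899944, cosh=1.433029, sinh=1.026436; start (x,ẋ)=(0.505846, 2.143009) → end (x,ẋ)=(1.300656, 4.183426)

1 0.4990 0.5058 2.1430
2 0.7670 1.3007 4.1834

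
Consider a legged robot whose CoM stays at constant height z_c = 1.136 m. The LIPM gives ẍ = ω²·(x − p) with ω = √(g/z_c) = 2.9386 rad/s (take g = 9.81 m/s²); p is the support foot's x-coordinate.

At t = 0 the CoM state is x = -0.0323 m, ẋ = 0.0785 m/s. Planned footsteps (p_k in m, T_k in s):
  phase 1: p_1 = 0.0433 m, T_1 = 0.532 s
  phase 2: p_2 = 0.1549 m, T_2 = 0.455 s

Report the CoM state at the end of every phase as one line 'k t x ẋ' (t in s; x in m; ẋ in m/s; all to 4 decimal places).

phase 1: p=0.0433, T=0.532, ωT=1.563335, cosh=2.492078, sinh=2.282641; start (x,ẋ)=(-0.032300, 0.078500) → end (x,ẋ)=(-0.084124, -0.311479)
phase 2: p=0.1549, T=0.455, ωT=1.337063, cosh=2.035230, sinh=1.772614; start (x,ẋ)=(-0.084124, -0.311479) → end (x,ẋ)=(-0.519458, -1.879008)

1 0.5320 -0.0841 -0.3115
2 0.9870 -0.5195 -1.8790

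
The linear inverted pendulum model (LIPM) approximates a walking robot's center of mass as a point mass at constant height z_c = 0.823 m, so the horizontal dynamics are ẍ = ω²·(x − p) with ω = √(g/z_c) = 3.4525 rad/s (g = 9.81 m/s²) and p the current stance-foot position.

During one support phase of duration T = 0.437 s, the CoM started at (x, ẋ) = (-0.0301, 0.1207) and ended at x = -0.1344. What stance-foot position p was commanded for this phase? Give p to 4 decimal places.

p = 0.1008

ωT = 3.4525·0.437 = 1.508743; cosh(ωT) = 2.371115, sinh(ωT) = 2.149927
x(T) = p + (x₀−p)·cosh(ωT) + (ẋ₀/ω)·sinh(ωT) ⇒ p·(1 − cosh) = x(T) − x₀·cosh − (ẋ₀/ω)·sinh
numerator   = -0.1344 − (-0.0301)·2.371115 − (0.1207/3.4525)·2.149927 = -0.138191
denominator = 1 − 2.371115 = -1.371115
p = -0.138191 / -1.371115 = 0.1008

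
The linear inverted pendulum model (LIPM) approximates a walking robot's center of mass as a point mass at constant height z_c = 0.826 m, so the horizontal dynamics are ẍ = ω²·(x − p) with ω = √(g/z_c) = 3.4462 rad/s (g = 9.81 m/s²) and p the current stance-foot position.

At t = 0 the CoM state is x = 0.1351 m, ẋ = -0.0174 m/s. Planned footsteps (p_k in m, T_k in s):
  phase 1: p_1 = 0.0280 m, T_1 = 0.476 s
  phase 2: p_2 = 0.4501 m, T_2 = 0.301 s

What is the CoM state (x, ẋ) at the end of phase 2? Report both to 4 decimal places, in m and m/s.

x = 0.5262, ẋ = 0.7511

phase 1: p=0.0280, T=0.476, ωT=1.640391, cosh=2.675545, sinh=2.481641; start (x,ẋ)=(0.135100, -0.017400) → end (x,ẋ)=(0.302021, 0.869390)
phase 2: p=0.4501, T=0.301, ωT=1.037306, cosh=1.588007, sinh=1.233599; start (x,ẋ)=(0.302021, 0.869390) → end (x,ẋ)=(0.526155, 0.751079)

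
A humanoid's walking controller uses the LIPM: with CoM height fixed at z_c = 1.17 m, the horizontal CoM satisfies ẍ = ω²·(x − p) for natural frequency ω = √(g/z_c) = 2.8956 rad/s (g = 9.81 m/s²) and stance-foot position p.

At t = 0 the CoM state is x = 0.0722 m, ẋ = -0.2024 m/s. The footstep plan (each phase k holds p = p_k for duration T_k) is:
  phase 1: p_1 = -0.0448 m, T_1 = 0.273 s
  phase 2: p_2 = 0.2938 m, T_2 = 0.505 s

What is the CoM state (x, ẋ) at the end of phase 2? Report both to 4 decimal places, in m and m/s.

phase 1: p=-0.0448, T=0.273, ωT=0.790499, cosh=1.329057, sinh=0.875439; start (x,ẋ)=(0.072200, -0.202400) → end (x,ẋ)=(0.049507, 0.027584)
phase 2: p=0.2938, T=0.505, ωT=1.462278, cosh=2.273744, sinh=2.042036; start (x,ẋ)=(0.049507, 0.027584) → end (x,ẋ)=(-0.242206, -1.381763)

x = -0.2422, ẋ = -1.3818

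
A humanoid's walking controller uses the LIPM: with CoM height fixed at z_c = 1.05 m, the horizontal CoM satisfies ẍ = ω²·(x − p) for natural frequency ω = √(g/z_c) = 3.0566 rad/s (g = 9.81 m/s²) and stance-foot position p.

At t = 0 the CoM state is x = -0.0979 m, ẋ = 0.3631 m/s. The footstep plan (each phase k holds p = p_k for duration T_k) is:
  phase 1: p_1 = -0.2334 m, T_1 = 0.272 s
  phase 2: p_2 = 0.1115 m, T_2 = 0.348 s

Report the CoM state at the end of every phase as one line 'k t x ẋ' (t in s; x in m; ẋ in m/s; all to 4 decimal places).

1 0.2720 0.0622 0.8814
2 0.6200 0.3996 1.2367

phase 1: p=-0.2334, T=0.272, ωT=0.831395, cosh=1.365981, sinh=0.930540; start (x,ẋ)=(-0.097900, 0.363100) → end (x,ẋ)=(0.062231, 0.881389)
phase 2: p=0.1115, T=0.348, ωT=1.063697, cosh=1.621119, sinh=1.275942; start (x,ẋ)=(0.062231, 0.881389) → end (x,ẋ)=(0.399555, 1.236686)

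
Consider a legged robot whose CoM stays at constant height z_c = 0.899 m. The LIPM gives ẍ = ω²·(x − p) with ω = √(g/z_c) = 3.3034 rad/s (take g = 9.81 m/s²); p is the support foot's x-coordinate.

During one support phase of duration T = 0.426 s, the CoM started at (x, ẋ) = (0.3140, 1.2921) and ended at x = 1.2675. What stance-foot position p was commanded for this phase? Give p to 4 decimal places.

p = 0.1401

ωT = 3.3034·0.426 = 1.407248; cosh(ωT) = 2.164758, sinh(ωT) = 1.919942
x(T) = p + (x₀−p)·cosh(ωT) + (ẋ₀/ω)·sinh(ωT) ⇒ p·(1 − cosh) = x(T) − x₀·cosh − (ẋ₀/ω)·sinh
numerator   = 1.2675 − (0.3140)·2.164758 − (1.2921/3.3034)·1.919942 = -0.163205
denominator = 1 − 2.164758 = -1.164758
p = -0.163205 / -1.164758 = 0.1401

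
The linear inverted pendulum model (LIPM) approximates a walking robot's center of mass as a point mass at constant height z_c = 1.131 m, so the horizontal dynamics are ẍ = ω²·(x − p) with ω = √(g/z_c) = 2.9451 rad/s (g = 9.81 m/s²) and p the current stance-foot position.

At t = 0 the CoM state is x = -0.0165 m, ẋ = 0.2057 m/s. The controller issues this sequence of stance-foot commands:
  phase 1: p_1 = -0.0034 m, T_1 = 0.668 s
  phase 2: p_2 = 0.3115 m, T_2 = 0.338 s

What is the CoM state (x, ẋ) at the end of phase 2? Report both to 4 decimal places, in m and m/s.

x = 0.3742, ẋ = 0.5399

phase 1: p=-0.0034, T=0.668, ωT=1.967327, cosh=3.645682, sinh=3.505852; start (x,ẋ)=(-0.016500, 0.205700) → end (x,ẋ)=(0.193707, 0.614658)
phase 2: p=0.3115, T=0.338, ωT=0.995444, cosh=1.537742, sinh=1.168183; start (x,ẋ)=(0.193707, 0.614658) → end (x,ẋ)=(0.374171, 0.539930)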